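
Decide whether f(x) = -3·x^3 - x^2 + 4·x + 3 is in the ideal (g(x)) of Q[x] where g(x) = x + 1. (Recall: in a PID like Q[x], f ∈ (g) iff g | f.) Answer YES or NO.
In Q[x] the ideal (g) consists of all multiples of g, so f ∈ (g) iff g | f, i.e. iff the remainder of f on division by g is 0. Divide f by g (g is monic, so eliminate the leading term of the running remainder at each step):
  leading term -3·x^3: subtract (-3·x^2)·g(x) = -3·x^3 - 3·x^2, leaving 2·x^2 + 4·x + 3
  leading term 2·x^2: subtract (2·x)·g(x) = 2·x^2 + 2·x, leaving 2·x + 3
  leading term 2·x: subtract (2)·g(x) = 2·x + 2, leaving 1
The remainder r(x) = 1 ≠ 0 (and deg r < deg g), so g ∤ f, i.e. f ∉ (g).

Final answer: NO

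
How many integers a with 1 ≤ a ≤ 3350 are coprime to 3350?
1320

The number of a ∈ {1, ..., 3350} with gcd(a, 3350) = 1 is by definition Euler's totient φ(3350). φ is multiplicative, with φ(p^e) = p^e − p^(e−1). Factorise 3350 = 2 · 5^2 · 67. Then
  φ(3350) = (2 − 1) · (5^2 − 5^1) · (67 − 1) = 1 · 20 · 66 = 1320.
So there are 1320 such integers.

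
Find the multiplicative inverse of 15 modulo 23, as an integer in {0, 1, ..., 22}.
Apply the extended Euclidean algorithm to (23, 15), tracking rows (r, s, t) with s·23 + t·15 = r. Each division r_prev = q·r_cur + r_new produces the new row as (previous row) − q·(current row):
  row A: (23, 1, 0)   [1·23 + 0·15 = 23]
  row B: (15, 0, 1)   [0·23 + 1·15 = 15]
  23 = 1·15 + 8   → row C = row A − 1·row B = (8, 1, −1)   [check: 1·23 − 1·15 = 8]
  15 = 1·8 + 7   → row D = row B − 1·row C = (7, −1, 2)   [check: −1·23 + 2·15 = 7]
  8 = 1·7 + 1   → row E = row C − 1·row D = (1, 2, −3)   [check: 2·23 − 3·15 = 1]
  7 = 7·1 + 0   → remainder 0, stop. gcd = 1 (last nonzero row E).
The gcd is 1, so 15 is invertible mod 23. The last nonzero row gives 2·23 − 3·15 = 1, so t = −3. So 15^(−1) ≡ −3 ≡ 20 (mod 23). Verify: 15 · 20 = 300 ≡ 1 (mod 23). ✓

Final answer: 15^(−1) ≡ 20 (mod 23)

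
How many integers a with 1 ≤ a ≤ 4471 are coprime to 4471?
The number of a ∈ {1, ..., 4471} with gcd(a, 4471) = 1 is by definition Euler's totient φ(4471). φ is multiplicative, with φ(p^e) = p^e − p^(e−1). Factorise 4471 = 17 · 263. Then
  φ(4471) = (17 − 1) · (263 − 1) = 16 · 262 = 4192.
So there are 4192 such integers.

Final answer: 4192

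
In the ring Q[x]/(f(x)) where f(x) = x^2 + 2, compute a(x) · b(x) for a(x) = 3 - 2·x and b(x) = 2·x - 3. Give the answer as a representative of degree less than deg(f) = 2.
First multiply in Q[x] without reducing: a · b = -4·x^2 + 12·x - 9. Now divide by f(x) = x^2 + 2, eliminating the leading term at each step:
  leading term -4·x^2: subtract (-4)·f(x) = -4·x^2 - 8, leaving 12·x - 1
The degree is now < 2, so this is the remainder. Hence a · b ≡ 12·x - 1 in Q[x]/(f).

Final answer: a · b ≡ 12·x - 1 (mod f(x))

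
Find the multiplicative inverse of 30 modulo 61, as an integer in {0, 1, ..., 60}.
30^(−1) ≡ 59 (mod 61)

Apply the extended Euclidean algorithm to (61, 30), tracking rows (r, s, t) with s·61 + t·30 = r. Each division r_prev = q·r_cur + r_new produces the new row as (previous row) − q·(current row):
  row A: (61, 1, 0)   [1·61 + 0·30 = 61]
  row B: (30, 0, 1)   [0·61 + 1·30 = 30]
  61 = 2·30 + 1   → row C = row A − 2·row B = (1, 1, −2)   [check: 1·61 − 2·30 = 1]
  30 = 30·1 + 0   → remainder 0, stop. gcd = 1 (last nonzero row C).
The gcd is 1, so 30 is invertible mod 61. The last nonzero row gives 1·61 − 2·30 = 1, so t = −2. So 30^(−1) ≡ −2 ≡ 59 (mod 61). Verify: 30 · 59 = 1770 ≡ 1 (mod 61). ✓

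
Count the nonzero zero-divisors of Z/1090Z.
Z/1090Z has 657 nonzero zero-divisors

In Z/1090Z each nonzero element is either a unit (gcd with 1090 is 1) or a zero-divisor (gcd > 1). The number of units is φ(1090): factorise 1090 = 2 · 5 · 109, so φ(1090) = (2 − 1) · (5 − 1) · (109 − 1) = 1 · 4 · 108 = 432. The nonzero elements number 1090 − 1 = 1089. Hence the nonzero zero-divisors number 1089 − 432 = 657.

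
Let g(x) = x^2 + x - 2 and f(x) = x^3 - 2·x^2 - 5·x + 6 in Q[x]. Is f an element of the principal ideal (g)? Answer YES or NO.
YES

In Q[x] the ideal (g) consists of all multiples of g, so f ∈ (g) iff g | f, i.e. iff the remainder of f on division by g is 0. Divide f by g (g is monic, so eliminate the leading term of the running remainder at each step):
  leading term x^3: subtract (x)·g(x) = x^3 + x^2 - 2·x, leaving -3·x^2 - 3·x + 6
  leading term -3·x^2: subtract (-3)·g(x) = -3·x^2 - 3·x + 6, leaving 0
The remainder is 0, so f(x) = g(x) · h(x) with h(x) = x - 3. Hence g | f, i.e. f ∈ (g).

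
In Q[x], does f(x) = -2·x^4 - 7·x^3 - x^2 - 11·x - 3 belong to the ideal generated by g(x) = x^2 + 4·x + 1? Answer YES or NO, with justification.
In Q[x] the ideal (g) consists of all multiples of g, so f ∈ (g) iff g | f, i.e. iff the remainder of f on division by g is 0. Divide f by g (g is monic, so eliminate the leading term of the running remainder at each step):
  leading term -2·x^4: subtract (-2·x^2)·g(x) = -2·x^4 - 8·x^3 - 2·x^2, leaving x^3 + x^2 - 11·x - 3
  leading term x^3: subtract (x)·g(x) = x^3 + 4·x^2 + x, leaving -3·x^2 - 12·x - 3
  leading term -3·x^2: subtract (-3)·g(x) = -3·x^2 - 12·x - 3, leaving 0
The remainder is 0, so f(x) = g(x) · h(x) with h(x) = -2·x^2 + x - 3. Hence g | f, i.e. f ∈ (g).

Final answer: YES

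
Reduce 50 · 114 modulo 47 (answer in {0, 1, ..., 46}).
Reduce the factors first: 50 ≡ 3, 114 ≡ 20 (mod 47), so 50 · 114 ≡ 3 · 20 (mod 47). 3 · 20 = 60. Dividing by 47: 60 = 1·47 + 13. So (50 · 114) mod 47 = 13.

Final answer: 13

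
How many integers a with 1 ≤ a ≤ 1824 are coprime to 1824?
576

The number of a ∈ {1, ..., 1824} with gcd(a, 1824) = 1 is by definition Euler's totient φ(1824). φ is multiplicative, with φ(p^e) = p^e − p^(e−1). Factorise 1824 = 2^5 · 3 · 19. Then
  φ(1824) = (2^5 − 2^4) · (3 − 1) · (19 − 1) = 16 · 2 · 18 = 576.
So there are 576 such integers.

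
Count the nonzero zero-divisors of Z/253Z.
In Z/253Z each nonzero element is either a unit (gcd with 253 is 1) or a zero-divisor (gcd > 1). The number of units is φ(253): factorise 253 = 11 · 23, so φ(253) = (11 − 1) · (23 − 1) = 10 · 22 = 220. The nonzero elements number 253 − 1 = 252. Hence the nonzero zero-divisors number 252 − 220 = 32.

Final answer: Z/253Z has 32 nonzero zero-divisors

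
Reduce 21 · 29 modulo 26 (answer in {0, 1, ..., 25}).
11

Reduce the factors first: 29 ≡ 3 (mod 26), so 21 · 29 ≡ 21 · 3 (mod 26). 21 · 3 = 63. Dividing by 26: 63 = 2·26 + 11. So (21 · 29) mod 26 = 11.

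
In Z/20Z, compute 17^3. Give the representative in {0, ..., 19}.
Use repeated squaring. Binary(3) = 11. Walk through the bits of the exponent 3 left-to-right: at each bit after the leading one, square the running value, then multiply by 17 if the bit is 1 (always reducing mod 20):
  bit 1 = 1 (leading): start with 17.
  bit 2 = 1: square 17^2 = 289 ≡ 9; bit is 1, so multiply 9·17 = 153 ≡ 13 (mod 20).
Final value: 17^3 ≡ 13 (mod 20).

Final answer: 13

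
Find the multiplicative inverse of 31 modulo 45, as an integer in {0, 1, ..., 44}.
Apply the extended Euclidean algorithm to (45, 31), tracking rows (r, s, t) with s·45 + t·31 = r. Each division r_prev = q·r_cur + r_new produces the new row as (previous row) − q·(current row):
  row A: (45, 1, 0)   [1·45 + 0·31 = 45]
  row B: (31, 0, 1)   [0·45 + 1·31 = 31]
  45 = 1·31 + 14   → row C = row A − 1·row B = (14, 1, −1)   [check: 1·45 − 1·31 = 14]
  31 = 2·14 + 3   → row D = row B − 2·row C = (3, −2, 3)   [check: −2·45 + 3·31 = 3]
  14 = 4·3 + 2   → row E = row C − 4·row D = (2, 9, −13)   [check: 9·45 − 13·31 = 2]
  3 = 1·2 + 1   → row F = row D − 1·row E = (1, −11, 16)   [check: −11·45 + 16·31 = 1]
  2 = 2·1 + 0   → remainder 0, stop. gcd = 1 (last nonzero row F).
The gcd is 1, so 31 is invertible mod 45. The last nonzero row gives −11·45 + 16·31 = 1, so t = 16. So 31^(−1) ≡ 16 (mod 45). Verify: 31 · 16 = 496 ≡ 1 (mod 45). ✓

Final answer: 31^(−1) ≡ 16 (mod 45)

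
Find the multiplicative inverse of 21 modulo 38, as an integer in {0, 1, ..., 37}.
21^(−1) ≡ 29 (mod 38)

Apply the extended Euclidean algorithm to (38, 21), tracking rows (r, s, t) with s·38 + t·21 = r. Each division r_prev = q·r_cur + r_new produces the new row as (previous row) − q·(current row):
  row A: (38, 1, 0)   [1·38 + 0·21 = 38]
  row B: (21, 0, 1)   [0·38 + 1·21 = 21]
  38 = 1·21 + 17   → row C = row A − 1·row B = (17, 1, −1)   [check: 1·38 − 1·21 = 17]
  21 = 1·17 + 4   → row D = row B − 1·row C = (4, −1, 2)   [check: −1·38 + 2·21 = 4]
  17 = 4·4 + 1   → row E = row C − 4·row D = (1, 5, −9)   [check: 5·38 − 9·21 = 1]
  4 = 4·1 + 0   → remainder 0, stop. gcd = 1 (last nonzero row E).
The gcd is 1, so 21 is invertible mod 38. The last nonzero row gives 5·38 − 9·21 = 1, so t = −9. So 21^(−1) ≡ −9 ≡ 29 (mod 38). Verify: 21 · 29 = 609 ≡ 1 (mod 38). ✓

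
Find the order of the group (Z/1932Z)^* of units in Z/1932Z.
(Z/1932Z)^* consists of the classes a with gcd(a, 1932) = 1, so its order is φ(1932). φ is multiplicative, with φ(p^e) = p^e − p^(e−1). Factorise 1932 = 2^2 · 3 · 7 · 23. Then
  φ(1932) = (2^2 − 2^1) · (3 − 1) · (7 − 1) · (23 − 1) = 2 · 2 · 6 · 22 = 528.
Thus |(Z/1932Z)^*| = 528.

Final answer: |(Z/1932Z)^*| = 528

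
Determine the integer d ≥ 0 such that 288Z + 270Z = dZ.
In the PID Z, (a, b) is generated by gcd(a, b). Compute gcd(288, 270) with the extended Euclidean algorithm, tracking rows (r, s, t) with s·288 + t·270 = r:
  row A: (288, 1, 0)   [1·288 + 0·270 = 288]
  row B: (270, 0, 1)   [0·288 + 1·270 = 270]
  288 = 1·270 + 18   → row C = row A − 1·row B = (18, 1, −1)   [check: 1·288 − 1·270 = 18]
  270 = 15·18 + 0   → remainder 0, stop. gcd = 18 (last nonzero row C).
So gcd(288, 270) = 18, with Bézout identity 1·288 − 1·270 = 18. Containment (⊇): the Bézout identity exhibits 18 as an element of (288, 270), giving (18) ⊆ (288, 270). Containment (⊆): since 18 | 288 and 18 | 270 (288 = 18·16, 270 = 18·15), every Z-linear combination of 288 and 270 is divisible by 18, so (288, 270) ⊆ (18). Therefore (288, 270) = (18), d = 18.

Final answer: (288, 270) = (18); d = 18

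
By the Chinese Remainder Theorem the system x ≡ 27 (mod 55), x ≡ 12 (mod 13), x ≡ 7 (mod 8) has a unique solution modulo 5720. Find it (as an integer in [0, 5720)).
The moduli 55, 13, 8 are pairwise coprime, so by the CRT there is a unique solution mod 55·13·8 = 5720.
Solve by successive substitution. Start with x ≡ 27 (mod 55).
  Combine with x ≡ 12 (mod 13): write x = 27 + 55·t and require 27 + 55·t ≡ 12 (mod 13), i.e. 55·t ≡ 12 − 27 ≡ 11 (mod 13). Since 55^(−1) ≡ 9 (mod 13) (55 ≡ 3 (mod 13)), t ≡ 9·11 ≡ 8 (mod 13). So x ≡ 27 + 55·8 = 467 (mod 715).
  Combine with x ≡ 7 (mod 8): write x = 467 + 715·t and require 467 + 715·t ≡ 7 (mod 8), i.e. 715·t ≡ 7 − 467 ≡ 4 (mod 8). Since 715^(−1) ≡ 3 (mod 8) (715 ≡ 3 (mod 8)), t ≡ 3·4 ≡ 4 (mod 8). So x ≡ 467 + 715·4 = 3327 (mod 5720).
Unique solution in [0, 5720): x = 3327.

Final answer: x ≡ 3327 (mod 5720); the representative in [0, 5720) is 3327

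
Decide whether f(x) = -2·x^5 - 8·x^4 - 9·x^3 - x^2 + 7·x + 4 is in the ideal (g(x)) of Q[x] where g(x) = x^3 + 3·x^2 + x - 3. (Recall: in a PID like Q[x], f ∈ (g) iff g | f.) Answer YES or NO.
NO

In Q[x] the ideal (g) consists of all multiples of g, so f ∈ (g) iff g | f, i.e. iff the remainder of f on division by g is 0. Divide f by g (g is monic, so eliminate the leading term of the running remainder at each step):
  leading term -2·x^5: subtract (-2·x^2)·g(x) = -2·x^5 - 6·x^4 - 2·x^3 + 6·x^2, leaving -2·x^4 - 7·x^3 - 7·x^2 + 7·x + 4
  leading term -2·x^4: subtract (-2·x)·g(x) = -2·x^4 - 6·x^3 - 2·x^2 + 6·x, leaving -x^3 - 5·x^2 + x + 4
  leading term -x^3: subtract (-1)·g(x) = -x^3 - 3·x^2 - x + 3, leaving -2·x^2 + 2·x + 1
The remainder r(x) = -2·x^2 + 2·x + 1 ≠ 0 (and deg r < deg g), so g ∤ f, i.e. f ∉ (g).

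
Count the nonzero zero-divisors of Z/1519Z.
In Z/1519Z each nonzero element is either a unit (gcd with 1519 is 1) or a zero-divisor (gcd > 1). The number of units is φ(1519): factorise 1519 = 7^2 · 31, so φ(1519) = (7^2 − 7^1) · (31 − 1) = 42 · 30 = 1260. The nonzero elements number 1519 − 1 = 1518. Hence the nonzero zero-divisors number 1518 − 1260 = 258.

Final answer: Z/1519Z has 258 nonzero zero-divisors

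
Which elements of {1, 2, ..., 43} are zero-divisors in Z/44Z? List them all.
nonzero zero-divisors of Z/44Z = {2, 4, 6, 8, 10, 11, 12, 14, 16, 18, 20, 22, 24, 26, 28, 30, 32, 33, 34, 36, 38, 40, 42}

An element a ∈ Z/44Z (with a ≠ 0) is a zero-divisor iff gcd(a, 44) > 1 (because a is a unit precisely when gcd(a, n) = 1, and in Z/nZ every nonzero, non-unit element is a zero-divisor). Scan a = 1, ..., 43 and keep those with gcd(a, 44) > 1:
  gcd(2, 44) = 2, gcd(4, 44) = 4, gcd(6, 44) = 2, gcd(8, 44) = 4, gcd(10, 44) = 2, gcd(11, 44) = 11, gcd(12, 44) = 4, gcd(14, 44) = 2, gcd(16, 44) = 4, gcd(18, 44) = 2, gcd(20, 44) = 4, gcd(22, 44) = 22, gcd(24, 44) = 4, gcd(26, 44) = 2, gcd(28, 44) = 4, gcd(30, 44) = 2, gcd(32, 44) = 4, gcd(33, 44) = 11, gcd(34, 44) = 2, gcd(36, 44) = 4, gcd(38, 44) = 2, gcd(40, 44) = 4, gcd(42, 44) = 2.
All other a ∈ {1, ..., 43} have gcd(a, 44) = 1 and are units. So the nonzero zero-divisors are exactly the 23 values of a appearing in this scan.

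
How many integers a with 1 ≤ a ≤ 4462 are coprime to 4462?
2112

The number of a ∈ {1, ..., 4462} with gcd(a, 4462) = 1 is by definition Euler's totient φ(4462). φ is multiplicative, with φ(p^e) = p^e − p^(e−1). Factorise 4462 = 2 · 23 · 97. Then
  φ(4462) = (2 − 1) · (23 − 1) · (97 − 1) = 1 · 22 · 96 = 2112.
So there are 2112 such integers.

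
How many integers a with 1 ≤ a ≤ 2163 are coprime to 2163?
1224

The number of a ∈ {1, ..., 2163} with gcd(a, 2163) = 1 is by definition Euler's totient φ(2163). φ is multiplicative, with φ(p^e) = p^e − p^(e−1). Factorise 2163 = 3 · 7 · 103. Then
  φ(2163) = (3 − 1) · (7 − 1) · (103 − 1) = 2 · 6 · 102 = 1224.
So there are 1224 such integers.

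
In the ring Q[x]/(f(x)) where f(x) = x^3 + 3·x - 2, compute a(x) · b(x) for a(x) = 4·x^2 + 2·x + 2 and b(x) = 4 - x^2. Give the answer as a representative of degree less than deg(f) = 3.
a · b ≡ 26·x^2 + 6·x + 4 (mod f(x))

First multiply in Q[x] without reducing: a · b = -4·x^4 - 2·x^3 + 14·x^2 + 8·x + 8. Now divide by f(x) = x^3 + 3·x - 2, eliminating the leading term at each step:
  leading term -4·x^4: subtract (-4·x)·f(x) = -4·x^4 - 12·x^2 + 8·x, leaving -2·x^3 + 26·x^2 + 8
  leading term -2·x^3: subtract (-2)·f(x) = -2·x^3 - 6·x + 4, leaving 26·x^2 + 6·x + 4
The degree is now < 3, so this is the remainder. Hence a · b ≡ 26·x^2 + 6·x + 4 in Q[x]/(f).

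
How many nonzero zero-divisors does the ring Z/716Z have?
In Z/716Z each nonzero element is either a unit (gcd with 716 is 1) or a zero-divisor (gcd > 1). The number of units is φ(716): factorise 716 = 2^2 · 179, so φ(716) = (2^2 − 2^1) · (179 − 1) = 2 · 178 = 356. The nonzero elements number 716 − 1 = 715. Hence the nonzero zero-divisors number 715 − 356 = 359.

Final answer: Z/716Z has 359 nonzero zero-divisors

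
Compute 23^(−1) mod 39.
23^(−1) ≡ 17 (mod 39)

Apply the extended Euclidean algorithm to (39, 23), tracking rows (r, s, t) with s·39 + t·23 = r. Each division r_prev = q·r_cur + r_new produces the new row as (previous row) − q·(current row):
  row A: (39, 1, 0)   [1·39 + 0·23 = 39]
  row B: (23, 0, 1)   [0·39 + 1·23 = 23]
  39 = 1·23 + 16   → row C = row A − 1·row B = (16, 1, −1)   [check: 1·39 − 1·23 = 16]
  23 = 1·16 + 7   → row D = row B − 1·row C = (7, −1, 2)   [check: −1·39 + 2·23 = 7]
  16 = 2·7 + 2   → row E = row C − 2·row D = (2, 3, −5)   [check: 3·39 − 5·23 = 2]
  7 = 3·2 + 1   → row F = row D − 3·row E = (1, −10, 17)   [check: −10·39 + 17·23 = 1]
  2 = 2·1 + 0   → remainder 0, stop. gcd = 1 (last nonzero row F).
The gcd is 1, so 23 is invertible mod 39. The last nonzero row gives −10·39 + 17·23 = 1, so t = 17. So 23^(−1) ≡ 17 (mod 39). Verify: 23 · 17 = 391 ≡ 1 (mod 39). ✓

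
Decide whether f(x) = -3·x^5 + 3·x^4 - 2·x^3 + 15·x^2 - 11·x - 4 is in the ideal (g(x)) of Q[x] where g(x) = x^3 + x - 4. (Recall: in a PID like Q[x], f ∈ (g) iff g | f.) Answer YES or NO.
YES

In Q[x] the ideal (g) consists of all multiples of g, so f ∈ (g) iff g | f, i.e. iff the remainder of f on division by g is 0. Divide f by g (g is monic, so eliminate the leading term of the running remainder at each step):
  leading term -3·x^5: subtract (-3·x^2)·g(x) = -3·x^5 - 3·x^3 + 12·x^2, leaving 3·x^4 + x^3 + 3·x^2 - 11·x - 4
  leading term 3·x^4: subtract (3·x)·g(x) = 3·x^4 + 3·x^2 - 12·x, leaving x^3 + x - 4
  leading term x^3: subtract (1)·g(x) = x^3 + x - 4, leaving 0
The remainder is 0, so f(x) = g(x) · h(x) with h(x) = -3·x^2 + 3·x + 1. Hence g | f, i.e. f ∈ (g).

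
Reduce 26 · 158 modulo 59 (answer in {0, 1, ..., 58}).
Reduce the factors first: 158 ≡ 40 (mod 59), so 26 · 158 ≡ 26 · 40 (mod 59). 26 · 40 = 1040. Dividing by 59: 1040 = 17·59 + 37. So (26 · 158) mod 59 = 37.

Final answer: 37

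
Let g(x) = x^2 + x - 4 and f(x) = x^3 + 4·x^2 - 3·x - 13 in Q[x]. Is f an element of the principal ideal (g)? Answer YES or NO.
NO

In Q[x] the ideal (g) consists of all multiples of g, so f ∈ (g) iff g | f, i.e. iff the remainder of f on division by g is 0. Divide f by g (g is monic, so eliminate the leading term of the running remainder at each step):
  leading term x^3: subtract (x)·g(x) = x^3 + x^2 - 4·x, leaving 3·x^2 + x - 13
  leading term 3·x^2: subtract (3)·g(x) = 3·x^2 + 3·x - 12, leaving -2·x - 1
The remainder r(x) = -2·x - 1 ≠ 0 (and deg r < deg g), so g ∤ f, i.e. f ∉ (g).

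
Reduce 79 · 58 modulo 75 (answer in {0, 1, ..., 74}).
7

Reduce the factors first: 79 ≡ 4 (mod 75), so 79 · 58 ≡ 4 · 58 (mod 75). 4 · 58 = 232. Dividing by 75: 232 = 3·75 + 7. So (79 · 58) mod 75 = 7.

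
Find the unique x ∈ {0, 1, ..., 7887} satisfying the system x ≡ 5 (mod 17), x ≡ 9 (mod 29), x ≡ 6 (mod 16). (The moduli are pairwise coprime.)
x ≡ 3286 (mod 7888); the representative in [0, 7888) is 3286

The moduli 17, 29, 16 are pairwise coprime, so by the CRT there is a unique solution mod 17·29·16 = 7888.
Solve by successive substitution. Start with x ≡ 5 (mod 17).
  Combine with x ≡ 9 (mod 29): write x = 5 + 17·t and require 5 + 17·t ≡ 9 (mod 29), i.e. 17·t ≡ 9 − 5 ≡ 4 (mod 29). Since 17^(−1) ≡ 12 (mod 29), t ≡ 12·4 ≡ 19 (mod 29). So x ≡ 5 + 17·19 = 328 (mod 493).
  Combine with x ≡ 6 (mod 16): write x = 328 + 493·t and require 328 + 493·t ≡ 6 (mod 16), i.e. 493·t ≡ 6 − 328 ≡ 14 (mod 16). Since 493^(−1) ≡ 5 (mod 16) (493 ≡ 13 (mod 16)), t ≡ 5·14 ≡ 6 (mod 16). So x ≡ 328 + 493·6 = 3286 (mod 7888).
Unique solution in [0, 7888): x = 3286.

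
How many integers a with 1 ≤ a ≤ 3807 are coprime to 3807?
The number of a ∈ {1, ..., 3807} with gcd(a, 3807) = 1 is by definition Euler's totient φ(3807). φ is multiplicative, with φ(p^e) = p^e − p^(e−1). Factorise 3807 = 3^4 · 47. Then
  φ(3807) = (3^4 − 3^3) · (47 − 1) = 54 · 46 = 2484.
So there are 2484 such integers.

Final answer: 2484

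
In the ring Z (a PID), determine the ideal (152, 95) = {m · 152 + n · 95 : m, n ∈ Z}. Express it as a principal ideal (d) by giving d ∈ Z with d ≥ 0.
(152, 95) = (19); d = 19

In the PID Z, (a, b) is generated by gcd(a, b). Compute gcd(152, 95) with the extended Euclidean algorithm, tracking rows (r, s, t) with s·152 + t·95 = r:
  row A: (152, 1, 0)   [1·152 + 0·95 = 152]
  row B: (95, 0, 1)   [0·152 + 1·95 = 95]
  152 = 1·95 + 57   → row C = row A − 1·row B = (57, 1, −1)   [check: 1·152 − 1·95 = 57]
  95 = 1·57 + 38   → row D = row B − 1·row C = (38, −1, 2)   [check: −1·152 + 2·95 = 38]
  57 = 1·38 + 19   → row E = row C − 1·row D = (19, 2, −3)   [check: 2·152 − 3·95 = 19]
  38 = 2·19 + 0   → remainder 0, stop. gcd = 19 (last nonzero row E).
So gcd(152, 95) = 19, with Bézout identity 2·152 − 3·95 = 19. Containment (⊇): the Bézout identity exhibits 19 as an element of (152, 95), giving (19) ⊆ (152, 95). Containment (⊆): since 19 | 152 and 19 | 95 (152 = 19·8, 95 = 19·5), every Z-linear combination of 152 and 95 is divisible by 19, so (152, 95) ⊆ (19). Therefore (152, 95) = (19), d = 19.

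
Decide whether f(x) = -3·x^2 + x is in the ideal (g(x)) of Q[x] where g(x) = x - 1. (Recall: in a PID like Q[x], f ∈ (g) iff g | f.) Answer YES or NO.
In Q[x] the ideal (g) consists of all multiples of g, so f ∈ (g) iff g | f, i.e. iff the remainder of f on division by g is 0. Divide f by g (g is monic, so eliminate the leading term of the running remainder at each step):
  leading term -3·x^2: subtract (-3·x)·g(x) = -3·x^2 + 3·x, leaving -2·x
  leading term -2·x: subtract (-2)·g(x) = 2 - 2·x, leaving -2
The remainder r(x) = -2 ≠ 0 (and deg r < deg g), so g ∤ f, i.e. f ∉ (g).

Final answer: NO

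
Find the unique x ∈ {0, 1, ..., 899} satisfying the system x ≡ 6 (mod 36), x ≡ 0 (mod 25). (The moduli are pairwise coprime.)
x ≡ 150 (mod 900); the representative in [0, 900) is 150

The moduli 36, 25 are pairwise coprime, so by the CRT there is a unique solution mod 36·25 = 900.
Solve by successive substitution. Start with x ≡ 6 (mod 36).
  Combine with x ≡ 0 (mod 25): write x = 6 + 36·t and require 6 + 36·t ≡ 0 (mod 25), i.e. 36·t ≡ 0 − 6 ≡ 19 (mod 25). Since 36^(−1) ≡ 16 (mod 25) (36 ≡ 11 (mod 25)), t ≡ 16·19 ≡ 4 (mod 25). So x ≡ 6 + 36·4 = 150 (mod 900).
Unique solution in [0, 900): x = 150.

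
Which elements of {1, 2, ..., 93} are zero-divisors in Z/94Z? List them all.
nonzero zero-divisors of Z/94Z = {2, 4, 6, 8, 10, 12, 14, 16, 18, 20, 22, 24, 26, 28, 30, 32, 34, 36, 38, 40, 42, 44, 46, 47, 48, 50, 52, 54, 56, 58, 60, 62, 64, 66, 68, 70, 72, 74, 76, 78, 80, 82, 84, 86, 88, 90, 92}

An element a ∈ Z/94Z (with a ≠ 0) is a zero-divisor iff gcd(a, 94) > 1 (because a is a unit precisely when gcd(a, n) = 1, and in Z/nZ every nonzero, non-unit element is a zero-divisor). Scan a = 1, ..., 93 and keep those with gcd(a, 94) > 1:
  gcd(2, 94) = 2, gcd(4, 94) = 2, gcd(6, 94) = 2, gcd(8, 94) = 2, gcd(10, 94) = 2, gcd(12, 94) = 2, gcd(14, 94) = 2, gcd(16, 94) = 2, gcd(18, 94) = 2, gcd(20, 94) = 2, gcd(22, 94) = 2, gcd(24, 94) = 2, gcd(26, 94) = 2, gcd(28, 94) = 2, gcd(30, 94) = 2, gcd(32, 94) = 2, gcd(34, 94) = 2, gcd(36, 94) = 2, gcd(38, 94) = 2, gcd(40, 94) = 2, gcd(42, 94) = 2, gcd(44, 94) = 2, gcd(46, 94) = 2, gcd(47, 94) = 47, gcd(48, 94) = 2, gcd(50, 94) = 2, gcd(52, 94) = 2, gcd(54, 94) = 2, gcd(56, 94) = 2, gcd(58, 94) = 2, gcd(60, 94) = 2, gcd(62, 94) = 2, gcd(64, 94) = 2, gcd(66, 94) = 2, gcd(68, 94) = 2, gcd(70, 94) = 2, gcd(72, 94) = 2, gcd(74, 94) = 2, gcd(76, 94) = 2, gcd(78, 94) = 2, gcd(80, 94) = 2, gcd(82, 94) = 2, gcd(84, 94) = 2, gcd(86, 94) = 2, gcd(88, 94) = 2, gcd(90, 94) = 2, gcd(92, 94) = 2.
All other a ∈ {1, ..., 93} have gcd(a, 94) = 1 and are units. So the nonzero zero-divisors are exactly the 47 values of a appearing in this scan.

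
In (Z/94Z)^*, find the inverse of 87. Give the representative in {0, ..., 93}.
87^(−1) ≡ 67 (mod 94)

Apply the extended Euclidean algorithm to (94, 87), tracking rows (r, s, t) with s·94 + t·87 = r. Each division r_prev = q·r_cur + r_new produces the new row as (previous row) − q·(current row):
  row A: (94, 1, 0)   [1·94 + 0·87 = 94]
  row B: (87, 0, 1)   [0·94 + 1·87 = 87]
  94 = 1·87 + 7   → row C = row A − 1·row B = (7, 1, −1)   [check: 1·94 − 1·87 = 7]
  87 = 12·7 + 3   → row D = row B − 12·row C = (3, −12, 13)   [check: −12·94 + 13·87 = 3]
  7 = 2·3 + 1   → row E = row C − 2·row D = (1, 25, −27)   [check: 25·94 − 27·87 = 1]
  3 = 3·1 + 0   → remainder 0, stop. gcd = 1 (last nonzero row E).
The gcd is 1, so 87 is invertible mod 94. The last nonzero row gives 25·94 − 27·87 = 1, so t = −27. So 87^(−1) ≡ −27 ≡ 67 (mod 94). Verify: 87 · 67 = 5829 ≡ 1 (mod 94). ✓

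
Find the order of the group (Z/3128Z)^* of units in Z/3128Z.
|(Z/3128Z)^*| = 1408

(Z/3128Z)^* consists of the classes a with gcd(a, 3128) = 1, so its order is φ(3128). φ is multiplicative, with φ(p^e) = p^e − p^(e−1). Factorise 3128 = 2^3 · 17 · 23. Then
  φ(3128) = (2^3 − 2^2) · (17 − 1) · (23 − 1) = 4 · 16 · 22 = 1408.
Thus |(Z/3128Z)^*| = 1408.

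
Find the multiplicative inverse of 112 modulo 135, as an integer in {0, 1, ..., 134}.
Apply the extended Euclidean algorithm to (135, 112), tracking rows (r, s, t) with s·135 + t·112 = r. Each division r_prev = q·r_cur + r_new produces the new row as (previous row) − q·(current row):
  row A: (135, 1, 0)   [1·135 + 0·112 = 135]
  row B: (112, 0, 1)   [0·135 + 1·112 = 112]
  135 = 1·112 + 23   → row C = row A − 1·row B = (23, 1, −1)   [check: 1·135 − 1·112 = 23]
  112 = 4·23 + 20   → row D = row B − 4·row C = (20, −4, 5)   [check: −4·135 + 5·112 = 20]
  23 = 1·20 + 3   → row E = row C − 1·row D = (3, 5, −6)   [check: 5·135 − 6·112 = 3]
  20 = 6·3 + 2   → row F = row D − 6·row E = (2, −34, 41)   [check: −34·135 + 41·112 = 2]
  3 = 1·2 + 1   → row G = row E − 1·row F = (1, 39, −47)   [check: 39·135 − 47·112 = 1]
  2 = 2·1 + 0   → remainder 0, stop. gcd = 1 (last nonzero row G).
The gcd is 1, so 112 is invertible mod 135. The last nonzero row gives 39·135 − 47·112 = 1, so t = −47. So 112^(−1) ≡ −47 ≡ 88 (mod 135). Verify: 112 · 88 = 9856 ≡ 1 (mod 135). ✓

Final answer: 112^(−1) ≡ 88 (mod 135)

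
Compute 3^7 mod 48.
27

Use repeated squaring. Binary(7) = 111. Walk through the bits of the exponent 7 left-to-right: at each bit after the leading one, square the running value, then multiply by 3 if the bit is 1 (always reducing mod 48):
  bit 1 = 1 (leading): start with 3.
  bit 2 = 1: square 3^2 = 9; bit is 1, so multiply 9·3 = 27 (mod 48).
  bit 3 = 1: square 27^2 = 729 ≡ 9; bit is 1, so multiply 9·3 = 27 (mod 48).
Final value: 3^7 ≡ 27 (mod 48).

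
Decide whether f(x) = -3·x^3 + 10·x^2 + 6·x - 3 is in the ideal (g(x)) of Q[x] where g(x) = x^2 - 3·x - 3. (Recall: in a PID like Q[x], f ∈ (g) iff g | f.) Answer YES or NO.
In Q[x] the ideal (g) consists of all multiples of g, so f ∈ (g) iff g | f, i.e. iff the remainder of f on division by g is 0. Divide f by g (g is monic, so eliminate the leading term of the running remainder at each step):
  leading term -3·x^3: subtract (-3·x)·g(x) = -3·x^3 + 9·x^2 + 9·x, leaving x^2 - 3·x - 3
  leading term x^2: subtract (1)·g(x) = x^2 - 3·x - 3, leaving 0
The remainder is 0, so f(x) = g(x) · h(x) with h(x) = 1 - 3·x. Hence g | f, i.e. f ∈ (g).

Final answer: YES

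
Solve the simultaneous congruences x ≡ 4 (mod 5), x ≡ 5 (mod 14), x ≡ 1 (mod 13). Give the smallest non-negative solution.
x ≡ 859 (mod 910); the representative in [0, 910) is 859

The moduli 5, 14, 13 are pairwise coprime, so by the CRT there is a unique solution mod 5·14·13 = 910.
Solve by successive substitution. Start with x ≡ 4 (mod 5).
  Combine with x ≡ 5 (mod 14): write x = 4 + 5·t and require 4 + 5·t ≡ 5 (mod 14), i.e. 5·t ≡ 5 − 4 ≡ 1 (mod 14). Since 5^(−1) ≡ 3 (mod 14), t ≡ 3·1 ≡ 3 (mod 14). So x ≡ 4 + 5·3 = 19 (mod 70).
  Combine with x ≡ 1 (mod 13): write x = 19 + 70·t and require 19 + 70·t ≡ 1 (mod 13), i.e. 70·t ≡ 1 − 19 ≡ 8 (mod 13). Since 70^(−1) ≡ 8 (mod 13) (70 ≡ 5 (mod 13)), t ≡ 8·8 ≡ 12 (mod 13). So x ≡ 19 + 70·12 = 859 (mod 910).
Unique solution in [0, 910): x = 859.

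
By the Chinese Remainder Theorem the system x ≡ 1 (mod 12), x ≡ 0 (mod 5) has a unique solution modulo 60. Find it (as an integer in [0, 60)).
x ≡ 25 (mod 60); the representative in [0, 60) is 25

The moduli 12, 5 are pairwise coprime, so by the CRT there is a unique solution mod 12·5 = 60.
Solve by successive substitution. Start with x ≡ 1 (mod 12).
  Combine with x ≡ 0 (mod 5): write x = 1 + 12·t and require 1 + 12·t ≡ 0 (mod 5), i.e. 12·t ≡ 0 − 1 ≡ 4 (mod 5). Since 12^(−1) ≡ 3 (mod 5) (12 ≡ 2 (mod 5)), t ≡ 3·4 ≡ 2 (mod 5). So x ≡ 1 + 12·2 = 25 (mod 60).
Unique solution in [0, 60): x = 25.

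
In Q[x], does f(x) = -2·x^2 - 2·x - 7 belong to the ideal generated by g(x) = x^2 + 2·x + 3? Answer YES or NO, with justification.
In Q[x] the ideal (g) consists of all multiples of g, so f ∈ (g) iff g | f, i.e. iff the remainder of f on division by g is 0. Divide f by g (g is monic, so eliminate the leading term of the running remainder at each step):
  leading term -2·x^2: subtract (-2)·g(x) = -2·x^2 - 4·x - 6, leaving 2·x - 1
The remainder r(x) = 2·x - 1 ≠ 0 (and deg r < deg g), so g ∤ f, i.e. f ∉ (g).

Final answer: NO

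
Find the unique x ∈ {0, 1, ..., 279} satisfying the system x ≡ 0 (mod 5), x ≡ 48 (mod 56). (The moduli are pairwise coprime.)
The moduli 5, 56 are pairwise coprime, so by the CRT there is a unique solution mod 5·56 = 280.
Solve by successive substitution. Start with x ≡ 0 (mod 5).
  Combine with x ≡ 48 (mod 56): write x = 5·t and require 5·t ≡ 48 (mod 56). Since 5^(−1) ≡ 45 (mod 56), t ≡ 45·48 ≡ 32 (mod 56). So x ≡ 5·32 = 160 (mod 280).
Unique solution in [0, 280): x = 160.

Final answer: x ≡ 160 (mod 280); the representative in [0, 280) is 160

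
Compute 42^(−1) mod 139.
42^(−1) ≡ 96 (mod 139)

Apply the extended Euclidean algorithm to (139, 42), tracking rows (r, s, t) with s·139 + t·42 = r. Each division r_prev = q·r_cur + r_new produces the new row as (previous row) − q·(current row):
  row A: (139, 1, 0)   [1·139 + 0·42 = 139]
  row B: (42, 0, 1)   [0·139 + 1·42 = 42]
  139 = 3·42 + 13   → row C = row A − 3·row B = (13, 1, −3)   [check: 1·139 − 3·42 = 13]
  42 = 3·13 + 3   → row D = row B − 3·row C = (3, −3, 10)   [check: −3·139 + 10·42 = 3]
  13 = 4·3 + 1   → row E = row C − 4·row D = (1, 13, −43)   [check: 13·139 − 43·42 = 1]
  3 = 3·1 + 0   → remainder 0, stop. gcd = 1 (last nonzero row E).
The gcd is 1, so 42 is invertible mod 139. The last nonzero row gives 13·139 − 43·42 = 1, so t = −43. So 42^(−1) ≡ −43 ≡ 96 (mod 139). Verify: 42 · 96 = 4032 ≡ 1 (mod 139). ✓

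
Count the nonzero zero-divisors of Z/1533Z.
In Z/1533Z each nonzero element is either a unit (gcd with 1533 is 1) or a zero-divisor (gcd > 1). The number of units is φ(1533): factorise 1533 = 3 · 7 · 73, so φ(1533) = (3 − 1) · (7 − 1) · (73 − 1) = 2 · 6 · 72 = 864. The nonzero elements number 1533 − 1 = 1532. Hence the nonzero zero-divisors number 1532 − 864 = 668.

Final answer: Z/1533Z has 668 nonzero zero-divisors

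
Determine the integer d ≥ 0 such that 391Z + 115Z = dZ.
In the PID Z, (a, b) is generated by gcd(a, b). Compute gcd(391, 115) with the extended Euclidean algorithm, tracking rows (r, s, t) with s·391 + t·115 = r:
  row A: (391, 1, 0)   [1·391 + 0·115 = 391]
  row B: (115, 0, 1)   [0·391 + 1·115 = 115]
  391 = 3·115 + 46   → row C = row A − 3·row B = (46, 1, −3)   [check: 1·391 − 3·115 = 46]
  115 = 2·46 + 23   → row D = row B − 2·row C = (23, −2, 7)   [check: −2·391 + 7·115 = 23]
  46 = 2·23 + 0   → remainder 0, stop. gcd = 23 (last nonzero row D).
So gcd(391, 115) = 23, with Bézout identity −2·391 + 7·115 = 23. Containment (⊇): the Bézout identity exhibits 23 as an element of (391, 115), giving (23) ⊆ (391, 115). Containment (⊆): since 23 | 391 and 23 | 115 (391 = 23·17, 115 = 23·5), every Z-linear combination of 391 and 115 is divisible by 23, so (391, 115) ⊆ (23). Therefore (391, 115) = (23), d = 23.

Final answer: (391, 115) = (23); d = 23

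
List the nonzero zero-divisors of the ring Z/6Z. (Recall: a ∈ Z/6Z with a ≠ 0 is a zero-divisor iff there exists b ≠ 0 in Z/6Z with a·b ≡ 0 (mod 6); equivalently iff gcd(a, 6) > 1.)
An element a ∈ Z/6Z (with a ≠ 0) is a zero-divisor iff gcd(a, 6) > 1 (because a is a unit precisely when gcd(a, n) = 1, and in Z/nZ every nonzero, non-unit element is a zero-divisor). Scan a = 1, ..., 5 and keep those with gcd(a, 6) > 1:
  gcd(2, 6) = 2, gcd(3, 6) = 3, gcd(4, 6) = 2.
All other a ∈ {1, ..., 5} have gcd(a, 6) = 1 and are units. So the nonzero zero-divisors are exactly the 3 values of a appearing in this scan.

Final answer: nonzero zero-divisors of Z/6Z = {2, 3, 4}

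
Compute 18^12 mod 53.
16

Use repeated squaring. Binary(12) = 1100. Walk through the bits of the exponent 12 left-to-right: at each bit after the leading one, square the running value, then multiply by 18 if the bit is 1 (always reducing mod 53):
  bit 1 = 1 (leading): start with 18.
  bit 2 = 1: square 18^2 = 324 ≡ 6; bit is 1, so multiply 6·18 = 108 ≡ 2 (mod 53).
  bit 3 = 0: square 2^2 = 4 (mod 53).
  bit 4 = 0: square 4^2 = 16 (mod 53).
Final value: 18^12 ≡ 16 (mod 53).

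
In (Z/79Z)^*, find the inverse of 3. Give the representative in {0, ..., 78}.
3^(−1) ≡ 53 (mod 79)

Apply the extended Euclidean algorithm to (79, 3), tracking rows (r, s, t) with s·79 + t·3 = r. Each division r_prev = q·r_cur + r_new produces the new row as (previous row) − q·(current row):
  row A: (79, 1, 0)   [1·79 + 0·3 = 79]
  row B: (3, 0, 1)   [0·79 + 1·3 = 3]
  79 = 26·3 + 1   → row C = row A − 26·row B = (1, 1, −26)   [check: 1·79 − 26·3 = 1]
  3 = 3·1 + 0   → remainder 0, stop. gcd = 1 (last nonzero row C).
The gcd is 1, so 3 is invertible mod 79. The last nonzero row gives 1·79 − 26·3 = 1, so t = −26. So 3^(−1) ≡ −26 ≡ 53 (mod 79). Verify: 3 · 53 = 159 ≡ 1 (mod 79). ✓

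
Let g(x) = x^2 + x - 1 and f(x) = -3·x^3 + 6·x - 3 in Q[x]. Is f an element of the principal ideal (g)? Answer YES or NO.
In Q[x] the ideal (g) consists of all multiples of g, so f ∈ (g) iff g | f, i.e. iff the remainder of f on division by g is 0. Divide f by g (g is monic, so eliminate the leading term of the running remainder at each step):
  leading term -3·x^3: subtract (-3·x)·g(x) = -3·x^3 - 3·x^2 + 3·x, leaving 3·x^2 + 3·x - 3
  leading term 3·x^2: subtract (3)·g(x) = 3·x^2 + 3·x - 3, leaving 0
The remainder is 0, so f(x) = g(x) · h(x) with h(x) = 3 - 3·x. Hence g | f, i.e. f ∈ (g).

Final answer: YES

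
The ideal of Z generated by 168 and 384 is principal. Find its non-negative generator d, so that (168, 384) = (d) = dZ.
In the PID Z, (a, b) is generated by gcd(a, b). Compute gcd(384, 168) with the extended Euclidean algorithm, tracking rows (r, s, t) with s·384 + t·168 = r:
  row A: (384, 1, 0)   [1·384 + 0·168 = 384]
  row B: (168, 0, 1)   [0·384 + 1·168 = 168]
  384 = 2·168 + 48   → row C = row A − 2·row B = (48, 1, −2)   [check: 1·384 − 2·168 = 48]
  168 = 3·48 + 24   → row D = row B − 3·row C = (24, −3, 7)   [check: −3·384 + 7·168 = 24]
  48 = 2·24 + 0   → remainder 0, stop. gcd = 24 (last nonzero row D).
So gcd(168, 384) = 24, with Bézout identity −3·384 + 7·168 = 24. Containment (⊇): the Bézout identity exhibits 24 as an element of (168, 384), giving (24) ⊆ (168, 384). Containment (⊆): since 24 | 168 and 24 | 384 (168 = 24·7, 384 = 24·16), every Z-linear combination of 168 and 384 is divisible by 24, so (168, 384) ⊆ (24). Therefore (168, 384) = (24), d = 24.

Final answer: (168, 384) = (24); d = 24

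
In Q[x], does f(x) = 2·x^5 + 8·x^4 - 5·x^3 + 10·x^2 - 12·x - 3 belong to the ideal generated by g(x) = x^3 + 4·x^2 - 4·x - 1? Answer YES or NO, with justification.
YES

In Q[x] the ideal (g) consists of all multiples of g, so f ∈ (g) iff g | f, i.e. iff the remainder of f on division by g is 0. Divide f by g (g is monic, so eliminate the leading term of the running remainder at each step):
  leading term 2·x^5: subtract (2·x^2)·g(x) = 2·x^5 + 8·x^4 - 8·x^3 - 2·x^2, leaving 3·x^3 + 12·x^2 - 12·x - 3
  leading term 3·x^3: subtract (3)·g(x) = 3·x^3 + 12·x^2 - 12·x - 3, leaving 0
The remainder is 0, so f(x) = g(x) · h(x) with h(x) = 2·x^2 + 3. Hence g | f, i.e. f ∈ (g).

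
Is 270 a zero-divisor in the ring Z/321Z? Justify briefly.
gcd(270, 321) = 3 > 1, so 270 is not a unit in Z/321Z. In Z/nZ every nonzero non-unit is a zero-divisor: explicitly, take b = 321/gcd = 107 ≠ 0 (mod 321); then 270·107 = 28890 = 90·321, i.e. 270·107 ≡ 0 (mod 321). So 270 is a zero-divisor.

Final answer: YES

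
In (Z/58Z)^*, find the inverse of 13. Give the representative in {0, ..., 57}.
Apply the extended Euclidean algorithm to (58, 13), tracking rows (r, s, t) with s·58 + t·13 = r. Each division r_prev = q·r_cur + r_new produces the new row as (previous row) − q·(current row):
  row A: (58, 1, 0)   [1·58 + 0·13 = 58]
  row B: (13, 0, 1)   [0·58 + 1·13 = 13]
  58 = 4·13 + 6   → row C = row A − 4·row B = (6, 1, −4)   [check: 1·58 − 4·13 = 6]
  13 = 2·6 + 1   → row D = row B − 2·row C = (1, −2, 9)   [check: −2·58 + 9·13 = 1]
  6 = 6·1 + 0   → remainder 0, stop. gcd = 1 (last nonzero row D).
The gcd is 1, so 13 is invertible mod 58. The last nonzero row gives −2·58 + 9·13 = 1, so t = 9. So 13^(−1) ≡ 9 (mod 58). Verify: 13 · 9 = 117 ≡ 1 (mod 58). ✓

Final answer: 13^(−1) ≡ 9 (mod 58)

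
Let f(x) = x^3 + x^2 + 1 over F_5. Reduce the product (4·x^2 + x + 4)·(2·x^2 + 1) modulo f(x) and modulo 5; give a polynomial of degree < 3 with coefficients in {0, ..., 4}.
a · b ≡ 3·x^2 + 3·x (mod f(x))

Multiply as integer polynomials: a · b = 8·x^4 + 2·x^3 + 12·x^2 + x + 4. Reducing coefficients mod 5: a · b ≡ 3·x^4 + 2·x^3 + 2·x^2 + x + 4. Now divide by f(x) = x^3 + x^2 + 1 in F_5[x], eliminating the leading term at each step:
  leading term 3·x^4: subtract (3·x)·f(x) = 3·x^4 + 3·x^3 + 3·x, leaving 4·x^3 + 2·x^2 + 3·x + 4 (coefficients mod 5)
  leading term 4·x^3: subtract (4)·f(x) = 4·x^3 + 4·x^2 + 4, leaving 3·x^2 + 3·x (coefficients mod 5)
The degree is now < 3, so this is the remainder. Hence a · b ≡ 3·x^2 + 3·x in F_5[x]/(f).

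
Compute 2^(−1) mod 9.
2^(−1) ≡ 5 (mod 9)

Apply the extended Euclidean algorithm to (9, 2), tracking rows (r, s, t) with s·9 + t·2 = r. Each division r_prev = q·r_cur + r_new produces the new row as (previous row) − q·(current row):
  row A: (9, 1, 0)   [1·9 + 0·2 = 9]
  row B: (2, 0, 1)   [0·9 + 1·2 = 2]
  9 = 4·2 + 1   → row C = row A − 4·row B = (1, 1, −4)   [check: 1·9 − 4·2 = 1]
  2 = 2·1 + 0   → remainder 0, stop. gcd = 1 (last nonzero row C).
The gcd is 1, so 2 is invertible mod 9. The last nonzero row gives 1·9 − 4·2 = 1, so t = −4. So 2^(−1) ≡ −4 ≡ 5 (mod 9). Verify: 2 · 5 = 10 ≡ 1 (mod 9). ✓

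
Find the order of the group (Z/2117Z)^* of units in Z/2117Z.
(Z/2117Z)^* consists of the classes a with gcd(a, 2117) = 1, so its order is φ(2117). φ is multiplicative, with φ(p^e) = p^e − p^(e−1). Factorise 2117 = 29 · 73. Then
  φ(2117) = (29 − 1) · (73 − 1) = 28 · 72 = 2016.
Thus |(Z/2117Z)^*| = 2016.

Final answer: |(Z/2117Z)^*| = 2016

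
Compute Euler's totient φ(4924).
φ(4924) = 2460

φ is multiplicative, with φ(p^e) = p^e − p^(e−1). Factorise 4924 = 2^2 · 1231. Then
  φ(4924) = (2^2 − 2^1) · (1231 − 1) = 2 · 1230 = 2460.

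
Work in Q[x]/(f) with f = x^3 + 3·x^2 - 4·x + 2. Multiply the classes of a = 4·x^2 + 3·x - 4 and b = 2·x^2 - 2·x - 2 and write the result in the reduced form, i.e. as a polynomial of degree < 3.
First multiply in Q[x] without reducing: a · b = 8·x^4 - 2·x^3 - 22·x^2 + 2·x + 8. Now divide by f(x) = x^3 + 3·x^2 - 4·x + 2, eliminating the leading term at each step:
  leading term 8·x^4: subtract (8·x)·f(x) = 8·x^4 + 24·x^3 - 32·x^2 + 16·x, leaving -26·x^3 + 10·x^2 - 14·x + 8
  leading term -26·x^3: subtract (-26)·f(x) = -26·x^3 - 78·x^2 + 104·x - 52, leaving 88·x^2 - 118·x + 60
The degree is now < 3, so this is the remainder. Hence a · b ≡ 88·x^2 - 118·x + 60 in Q[x]/(f).

Final answer: a · b ≡ 88·x^2 - 118·x + 60 (mod f(x))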